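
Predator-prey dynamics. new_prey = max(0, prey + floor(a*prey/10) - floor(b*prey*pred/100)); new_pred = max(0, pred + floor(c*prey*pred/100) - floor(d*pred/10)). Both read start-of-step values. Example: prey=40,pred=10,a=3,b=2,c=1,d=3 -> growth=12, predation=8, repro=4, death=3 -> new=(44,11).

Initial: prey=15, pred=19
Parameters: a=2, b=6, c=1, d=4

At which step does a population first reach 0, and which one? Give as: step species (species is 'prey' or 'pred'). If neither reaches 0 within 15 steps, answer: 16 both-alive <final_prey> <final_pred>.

Step 1: prey: 15+3-17=1; pred: 19+2-7=14
Step 2: prey: 1+0-0=1; pred: 14+0-5=9
Step 3: prey: 1+0-0=1; pred: 9+0-3=6
Step 4: prey: 1+0-0=1; pred: 6+0-2=4
Step 5: prey: 1+0-0=1; pred: 4+0-1=3
Step 6: prey: 1+0-0=1; pred: 3+0-1=2
Step 7: prey: 1+0-0=1; pred: 2+0-0=2
Steps 8-15: state stable at prey=1, pred=2 (no change)
No extinction within 15 steps

Answer: 16 both-alive 1 2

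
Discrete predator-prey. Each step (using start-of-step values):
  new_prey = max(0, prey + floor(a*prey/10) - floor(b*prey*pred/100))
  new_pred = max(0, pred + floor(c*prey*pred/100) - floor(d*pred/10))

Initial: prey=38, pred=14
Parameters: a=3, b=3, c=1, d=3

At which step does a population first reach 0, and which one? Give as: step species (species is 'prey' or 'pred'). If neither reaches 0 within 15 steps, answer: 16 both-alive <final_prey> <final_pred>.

Step 1: prey: 38+11-15=34; pred: 14+5-4=15
Step 2: prey: 34+10-15=29; pred: 15+5-4=16
Step 3: prey: 29+8-13=24; pred: 16+4-4=16
Step 4: prey: 24+7-11=20; pred: 16+3-4=15
Step 5: prey: 20+6-9=17; pred: 15+3-4=14
Step 6: prey: 17+5-7=15; pred: 14+2-4=12
Step 7: prey: 15+4-5=14; pred: 12+1-3=10
Step 8: prey: 14+4-4=14; pred: 10+1-3=8
Step 9: prey: 14+4-3=15; pred: 8+1-2=7
Step 10: prey: 15+4-3=16; pred: 7+1-2=6
Step 11: prey: 16+4-2=18; pred: 6+0-1=5
Step 12: prey: 18+5-2=21; pred: 5+0-1=4
Step 13: prey: 21+6-2=25; pred: 4+0-1=3
Step 14: prey: 25+7-2=30; pred: 3+0-0=3
Step 15: prey: 30+9-2=37; pred: 3+0-0=3
No extinction within 15 steps

Answer: 16 both-alive 37 3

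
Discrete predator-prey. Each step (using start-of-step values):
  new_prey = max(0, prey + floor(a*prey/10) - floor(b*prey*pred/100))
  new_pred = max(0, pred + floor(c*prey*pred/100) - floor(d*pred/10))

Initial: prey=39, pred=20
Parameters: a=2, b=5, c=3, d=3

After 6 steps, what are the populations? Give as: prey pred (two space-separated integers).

Step 1: prey: 39+7-39=7; pred: 20+23-6=37
Step 2: prey: 7+1-12=0; pred: 37+7-11=33
Step 3: prey: 0+0-0=0; pred: 33+0-9=24
Step 4: prey: 0+0-0=0; pred: 24+0-7=17
Step 5: prey: 0+0-0=0; pred: 17+0-5=12
Step 6: prey: 0+0-0=0; pred: 12+0-3=9

Answer: 0 9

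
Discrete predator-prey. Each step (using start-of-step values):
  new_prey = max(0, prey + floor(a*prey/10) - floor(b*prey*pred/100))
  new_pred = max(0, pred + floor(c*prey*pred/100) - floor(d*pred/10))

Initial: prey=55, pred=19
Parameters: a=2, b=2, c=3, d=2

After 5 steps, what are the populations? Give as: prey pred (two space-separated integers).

Answer: 0 76

Derivation:
Step 1: prey: 55+11-20=46; pred: 19+31-3=47
Step 2: prey: 46+9-43=12; pred: 47+64-9=102
Step 3: prey: 12+2-24=0; pred: 102+36-20=118
Step 4: prey: 0+0-0=0; pred: 118+0-23=95
Step 5: prey: 0+0-0=0; pred: 95+0-19=76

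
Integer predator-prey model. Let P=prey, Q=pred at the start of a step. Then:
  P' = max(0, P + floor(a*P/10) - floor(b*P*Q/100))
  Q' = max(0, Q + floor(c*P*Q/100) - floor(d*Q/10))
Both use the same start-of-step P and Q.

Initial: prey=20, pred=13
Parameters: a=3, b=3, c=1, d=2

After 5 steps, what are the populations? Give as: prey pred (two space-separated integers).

Answer: 13 12

Derivation:
Step 1: prey: 20+6-7=19; pred: 13+2-2=13
Step 2: prey: 19+5-7=17; pred: 13+2-2=13
Step 3: prey: 17+5-6=16; pred: 13+2-2=13
Step 4: prey: 16+4-6=14; pred: 13+2-2=13
Step 5: prey: 14+4-5=13; pred: 13+1-2=12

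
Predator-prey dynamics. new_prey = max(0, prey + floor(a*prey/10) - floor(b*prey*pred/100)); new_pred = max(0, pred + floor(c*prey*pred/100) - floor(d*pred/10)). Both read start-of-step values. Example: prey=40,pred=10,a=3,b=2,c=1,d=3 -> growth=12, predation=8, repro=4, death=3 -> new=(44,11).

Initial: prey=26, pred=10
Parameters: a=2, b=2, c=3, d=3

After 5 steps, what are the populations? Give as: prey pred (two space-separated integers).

Answer: 6 37

Derivation:
Step 1: prey: 26+5-5=26; pred: 10+7-3=14
Step 2: prey: 26+5-7=24; pred: 14+10-4=20
Step 3: prey: 24+4-9=19; pred: 20+14-6=28
Step 4: prey: 19+3-10=12; pred: 28+15-8=35
Step 5: prey: 12+2-8=6; pred: 35+12-10=37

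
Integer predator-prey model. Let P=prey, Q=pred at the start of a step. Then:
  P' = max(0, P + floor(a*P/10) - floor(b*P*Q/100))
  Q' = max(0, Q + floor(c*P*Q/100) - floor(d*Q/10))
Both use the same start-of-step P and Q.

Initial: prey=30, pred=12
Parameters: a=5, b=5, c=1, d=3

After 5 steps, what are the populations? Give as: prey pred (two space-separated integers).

Step 1: prey: 30+15-18=27; pred: 12+3-3=12
Step 2: prey: 27+13-16=24; pred: 12+3-3=12
Step 3: prey: 24+12-14=22; pred: 12+2-3=11
Step 4: prey: 22+11-12=21; pred: 11+2-3=10
Step 5: prey: 21+10-10=21; pred: 10+2-3=9

Answer: 21 9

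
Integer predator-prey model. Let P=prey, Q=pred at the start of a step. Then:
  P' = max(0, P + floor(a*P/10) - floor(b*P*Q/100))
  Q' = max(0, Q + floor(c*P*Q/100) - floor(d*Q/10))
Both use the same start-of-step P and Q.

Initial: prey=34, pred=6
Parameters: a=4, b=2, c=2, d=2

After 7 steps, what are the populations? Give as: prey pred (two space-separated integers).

Step 1: prey: 34+13-4=43; pred: 6+4-1=9
Step 2: prey: 43+17-7=53; pred: 9+7-1=15
Step 3: prey: 53+21-15=59; pred: 15+15-3=27
Step 4: prey: 59+23-31=51; pred: 27+31-5=53
Step 5: prey: 51+20-54=17; pred: 53+54-10=97
Step 6: prey: 17+6-32=0; pred: 97+32-19=110
Step 7: prey: 0+0-0=0; pred: 110+0-22=88

Answer: 0 88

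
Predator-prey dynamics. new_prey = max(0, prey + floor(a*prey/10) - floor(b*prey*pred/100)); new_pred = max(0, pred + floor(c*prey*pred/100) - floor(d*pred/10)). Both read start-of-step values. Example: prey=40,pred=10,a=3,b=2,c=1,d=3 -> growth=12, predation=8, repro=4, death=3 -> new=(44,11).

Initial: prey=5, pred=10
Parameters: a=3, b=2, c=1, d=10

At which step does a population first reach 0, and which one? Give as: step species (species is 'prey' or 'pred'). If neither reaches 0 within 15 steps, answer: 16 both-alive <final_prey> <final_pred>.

Answer: 1 pred

Derivation:
Step 1: prey: 5+1-1=5; pred: 10+0-10=0
First extinction: pred at step 1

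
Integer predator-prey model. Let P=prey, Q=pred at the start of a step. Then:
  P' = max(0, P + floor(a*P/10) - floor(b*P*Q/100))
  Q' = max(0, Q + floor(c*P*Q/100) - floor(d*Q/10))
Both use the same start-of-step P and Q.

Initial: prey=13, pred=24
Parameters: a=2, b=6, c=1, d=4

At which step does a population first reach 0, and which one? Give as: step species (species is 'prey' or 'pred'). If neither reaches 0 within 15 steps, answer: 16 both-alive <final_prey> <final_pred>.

Answer: 1 prey

Derivation:
Step 1: prey: 13+2-18=0; pred: 24+3-9=18
First extinction: prey at step 1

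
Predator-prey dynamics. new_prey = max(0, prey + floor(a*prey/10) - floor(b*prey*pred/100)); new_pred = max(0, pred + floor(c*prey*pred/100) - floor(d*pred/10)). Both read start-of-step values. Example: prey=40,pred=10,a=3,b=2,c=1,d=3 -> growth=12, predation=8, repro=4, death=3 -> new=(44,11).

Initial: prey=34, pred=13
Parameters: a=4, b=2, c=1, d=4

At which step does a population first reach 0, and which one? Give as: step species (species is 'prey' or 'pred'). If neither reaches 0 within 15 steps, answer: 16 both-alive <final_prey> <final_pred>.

Answer: 16 both-alive 11 6

Derivation:
Step 1: prey: 34+13-8=39; pred: 13+4-5=12
Step 2: prey: 39+15-9=45; pred: 12+4-4=12
Step 3: prey: 45+18-10=53; pred: 12+5-4=13
Step 4: prey: 53+21-13=61; pred: 13+6-5=14
Step 5: prey: 61+24-17=68; pred: 14+8-5=17
Step 6: prey: 68+27-23=72; pred: 17+11-6=22
Step 7: prey: 72+28-31=69; pred: 22+15-8=29
Step 8: prey: 69+27-40=56; pred: 29+20-11=38
Step 9: prey: 56+22-42=36; pred: 38+21-15=44
Step 10: prey: 36+14-31=19; pred: 44+15-17=42
Step 11: prey: 19+7-15=11; pred: 42+7-16=33
Step 12: prey: 11+4-7=8; pred: 33+3-13=23
Step 13: prey: 8+3-3=8; pred: 23+1-9=15
Step 14: prey: 8+3-2=9; pred: 15+1-6=10
Step 15: prey: 9+3-1=11; pred: 10+0-4=6
No extinction within 15 steps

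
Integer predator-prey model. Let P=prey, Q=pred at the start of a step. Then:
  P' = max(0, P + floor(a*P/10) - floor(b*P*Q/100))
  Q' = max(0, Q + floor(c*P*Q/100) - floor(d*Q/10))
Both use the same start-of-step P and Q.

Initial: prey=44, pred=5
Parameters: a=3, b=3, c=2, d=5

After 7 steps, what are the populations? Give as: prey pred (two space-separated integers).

Step 1: prey: 44+13-6=51; pred: 5+4-2=7
Step 2: prey: 51+15-10=56; pred: 7+7-3=11
Step 3: prey: 56+16-18=54; pred: 11+12-5=18
Step 4: prey: 54+16-29=41; pred: 18+19-9=28
Step 5: prey: 41+12-34=19; pred: 28+22-14=36
Step 6: prey: 19+5-20=4; pred: 36+13-18=31
Step 7: prey: 4+1-3=2; pred: 31+2-15=18

Answer: 2 18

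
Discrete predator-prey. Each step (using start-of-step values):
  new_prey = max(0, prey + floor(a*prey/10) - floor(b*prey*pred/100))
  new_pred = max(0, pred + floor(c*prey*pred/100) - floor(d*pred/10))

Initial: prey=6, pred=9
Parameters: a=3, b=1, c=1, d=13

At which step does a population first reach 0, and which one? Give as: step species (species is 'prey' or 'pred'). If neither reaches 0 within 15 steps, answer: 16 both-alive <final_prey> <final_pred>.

Answer: 1 pred

Derivation:
Step 1: prey: 6+1-0=7; pred: 9+0-11=0
First extinction: pred at step 1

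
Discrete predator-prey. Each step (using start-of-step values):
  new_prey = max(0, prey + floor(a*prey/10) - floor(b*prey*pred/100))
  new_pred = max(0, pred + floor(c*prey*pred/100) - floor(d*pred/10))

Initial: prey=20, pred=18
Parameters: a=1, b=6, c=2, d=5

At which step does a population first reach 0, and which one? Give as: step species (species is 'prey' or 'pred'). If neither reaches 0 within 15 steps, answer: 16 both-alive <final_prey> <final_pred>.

Step 1: prey: 20+2-21=1; pred: 18+7-9=16
Step 2: prey: 1+0-0=1; pred: 16+0-8=8
Step 3: prey: 1+0-0=1; pred: 8+0-4=4
Step 4: prey: 1+0-0=1; pred: 4+0-2=2
Step 5: prey: 1+0-0=1; pred: 2+0-1=1
Step 6: prey: 1+0-0=1; pred: 1+0-0=1
Steps 7-15: state stable at prey=1, pred=1 (no change)
No extinction within 15 steps

Answer: 16 both-alive 1 1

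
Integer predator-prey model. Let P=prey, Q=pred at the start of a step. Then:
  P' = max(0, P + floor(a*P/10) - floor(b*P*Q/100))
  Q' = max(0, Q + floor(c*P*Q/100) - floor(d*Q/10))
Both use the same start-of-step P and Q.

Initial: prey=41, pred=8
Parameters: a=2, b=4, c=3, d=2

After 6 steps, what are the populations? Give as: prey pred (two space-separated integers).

Step 1: prey: 41+8-13=36; pred: 8+9-1=16
Step 2: prey: 36+7-23=20; pred: 16+17-3=30
Step 3: prey: 20+4-24=0; pred: 30+18-6=42
Step 4: prey: 0+0-0=0; pred: 42+0-8=34
Step 5: prey: 0+0-0=0; pred: 34+0-6=28
Step 6: prey: 0+0-0=0; pred: 28+0-5=23

Answer: 0 23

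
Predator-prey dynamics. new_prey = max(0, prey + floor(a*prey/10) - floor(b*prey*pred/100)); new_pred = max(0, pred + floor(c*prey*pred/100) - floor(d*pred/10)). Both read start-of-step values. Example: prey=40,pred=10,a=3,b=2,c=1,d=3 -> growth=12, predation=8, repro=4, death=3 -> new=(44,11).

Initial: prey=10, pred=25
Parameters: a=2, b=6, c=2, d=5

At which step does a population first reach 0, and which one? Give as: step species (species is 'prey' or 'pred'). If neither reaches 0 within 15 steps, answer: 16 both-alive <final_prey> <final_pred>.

Answer: 1 prey

Derivation:
Step 1: prey: 10+2-15=0; pred: 25+5-12=18
First extinction: prey at step 1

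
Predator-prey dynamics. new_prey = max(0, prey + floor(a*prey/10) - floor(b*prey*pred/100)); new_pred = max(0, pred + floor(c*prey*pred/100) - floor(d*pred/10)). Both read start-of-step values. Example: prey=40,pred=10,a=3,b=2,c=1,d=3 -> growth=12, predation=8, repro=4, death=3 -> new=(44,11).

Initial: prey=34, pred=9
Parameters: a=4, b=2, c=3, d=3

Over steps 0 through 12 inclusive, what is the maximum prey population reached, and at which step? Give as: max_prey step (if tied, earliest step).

Step 1: prey: 34+13-6=41; pred: 9+9-2=16
Step 2: prey: 41+16-13=44; pred: 16+19-4=31
Step 3: prey: 44+17-27=34; pred: 31+40-9=62
Step 4: prey: 34+13-42=5; pred: 62+63-18=107
Step 5: prey: 5+2-10=0; pred: 107+16-32=91
Step 6: prey: 0+0-0=0; pred: 91+0-27=64
Step 7: prey: 0+0-0=0; pred: 64+0-19=45
Step 8: prey: 0+0-0=0; pred: 45+0-13=32
Step 9: prey: 0+0-0=0; pred: 32+0-9=23
Step 10: prey: 0+0-0=0; pred: 23+0-6=17
Step 11: prey: 0+0-0=0; pred: 17+0-5=12
Step 12: prey: 0+0-0=0; pred: 12+0-3=9
Max prey = 44 at step 2

Answer: 44 2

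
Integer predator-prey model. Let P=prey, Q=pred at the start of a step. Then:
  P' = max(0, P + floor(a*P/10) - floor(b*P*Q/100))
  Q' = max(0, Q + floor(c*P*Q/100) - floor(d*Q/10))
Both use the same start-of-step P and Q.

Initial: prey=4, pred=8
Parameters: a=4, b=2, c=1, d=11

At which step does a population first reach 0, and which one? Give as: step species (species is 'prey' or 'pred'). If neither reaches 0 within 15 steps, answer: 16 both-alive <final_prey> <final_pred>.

Answer: 1 pred

Derivation:
Step 1: prey: 4+1-0=5; pred: 8+0-8=0
First extinction: pred at step 1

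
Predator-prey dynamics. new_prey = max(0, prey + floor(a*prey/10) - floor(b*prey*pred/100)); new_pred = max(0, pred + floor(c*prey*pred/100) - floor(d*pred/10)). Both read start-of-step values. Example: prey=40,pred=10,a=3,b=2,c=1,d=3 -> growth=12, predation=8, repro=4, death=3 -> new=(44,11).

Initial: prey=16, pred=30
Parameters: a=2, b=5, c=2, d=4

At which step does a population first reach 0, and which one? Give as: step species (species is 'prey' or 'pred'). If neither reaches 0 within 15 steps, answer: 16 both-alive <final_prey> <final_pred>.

Step 1: prey: 16+3-24=0; pred: 30+9-12=27
First extinction: prey at step 1

Answer: 1 prey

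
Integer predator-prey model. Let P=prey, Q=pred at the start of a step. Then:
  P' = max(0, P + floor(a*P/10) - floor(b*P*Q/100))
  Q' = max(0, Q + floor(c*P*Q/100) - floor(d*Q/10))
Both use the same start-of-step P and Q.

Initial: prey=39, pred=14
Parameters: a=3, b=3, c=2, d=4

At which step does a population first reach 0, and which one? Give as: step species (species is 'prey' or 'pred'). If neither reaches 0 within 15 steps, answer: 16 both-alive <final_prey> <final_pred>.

Step 1: prey: 39+11-16=34; pred: 14+10-5=19
Step 2: prey: 34+10-19=25; pred: 19+12-7=24
Step 3: prey: 25+7-18=14; pred: 24+12-9=27
Step 4: prey: 14+4-11=7; pred: 27+7-10=24
Step 5: prey: 7+2-5=4; pred: 24+3-9=18
Step 6: prey: 4+1-2=3; pred: 18+1-7=12
Step 7: prey: 3+0-1=2; pred: 12+0-4=8
Step 8: prey: 2+0-0=2; pred: 8+0-3=5
Step 9: prey: 2+0-0=2; pred: 5+0-2=3
Step 10: prey: 2+0-0=2; pred: 3+0-1=2
Step 11: prey: 2+0-0=2; pred: 2+0-0=2
Steps 12-15: state stable at prey=2, pred=2 (no change)
No extinction within 15 steps

Answer: 16 both-alive 2 2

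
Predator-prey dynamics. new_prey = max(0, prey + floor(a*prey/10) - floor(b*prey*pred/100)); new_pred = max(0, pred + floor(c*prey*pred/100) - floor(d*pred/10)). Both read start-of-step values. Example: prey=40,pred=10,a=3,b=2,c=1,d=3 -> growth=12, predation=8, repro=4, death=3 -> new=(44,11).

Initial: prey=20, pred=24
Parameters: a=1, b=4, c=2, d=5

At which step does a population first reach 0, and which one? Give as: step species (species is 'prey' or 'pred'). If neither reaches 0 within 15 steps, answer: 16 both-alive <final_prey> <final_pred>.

Answer: 16 both-alive 1 1

Derivation:
Step 1: prey: 20+2-19=3; pred: 24+9-12=21
Step 2: prey: 3+0-2=1; pred: 21+1-10=12
Step 3: prey: 1+0-0=1; pred: 12+0-6=6
Step 4: prey: 1+0-0=1; pred: 6+0-3=3
Step 5: prey: 1+0-0=1; pred: 3+0-1=2
Step 6: prey: 1+0-0=1; pred: 2+0-1=1
Step 7: prey: 1+0-0=1; pred: 1+0-0=1
Steps 8-15: state stable at prey=1, pred=1 (no change)
No extinction within 15 steps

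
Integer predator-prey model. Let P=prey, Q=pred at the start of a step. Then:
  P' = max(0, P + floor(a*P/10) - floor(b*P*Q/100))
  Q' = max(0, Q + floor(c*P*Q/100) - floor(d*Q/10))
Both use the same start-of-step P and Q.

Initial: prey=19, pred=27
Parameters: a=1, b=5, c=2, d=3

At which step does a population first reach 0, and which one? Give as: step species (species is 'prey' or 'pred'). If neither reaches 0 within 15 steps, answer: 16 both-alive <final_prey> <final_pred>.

Answer: 1 prey

Derivation:
Step 1: prey: 19+1-25=0; pred: 27+10-8=29
First extinction: prey at step 1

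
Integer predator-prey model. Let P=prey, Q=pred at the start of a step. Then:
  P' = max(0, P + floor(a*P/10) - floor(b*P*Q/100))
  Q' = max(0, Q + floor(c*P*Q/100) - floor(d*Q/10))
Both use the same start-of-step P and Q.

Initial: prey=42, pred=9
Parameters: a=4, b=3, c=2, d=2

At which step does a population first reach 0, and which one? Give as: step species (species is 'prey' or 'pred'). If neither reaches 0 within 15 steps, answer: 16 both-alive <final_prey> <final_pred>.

Answer: 5 prey

Derivation:
Step 1: prey: 42+16-11=47; pred: 9+7-1=15
Step 2: prey: 47+18-21=44; pred: 15+14-3=26
Step 3: prey: 44+17-34=27; pred: 26+22-5=43
Step 4: prey: 27+10-34=3; pred: 43+23-8=58
Step 5: prey: 3+1-5=0; pred: 58+3-11=50
First extinction: prey at step 5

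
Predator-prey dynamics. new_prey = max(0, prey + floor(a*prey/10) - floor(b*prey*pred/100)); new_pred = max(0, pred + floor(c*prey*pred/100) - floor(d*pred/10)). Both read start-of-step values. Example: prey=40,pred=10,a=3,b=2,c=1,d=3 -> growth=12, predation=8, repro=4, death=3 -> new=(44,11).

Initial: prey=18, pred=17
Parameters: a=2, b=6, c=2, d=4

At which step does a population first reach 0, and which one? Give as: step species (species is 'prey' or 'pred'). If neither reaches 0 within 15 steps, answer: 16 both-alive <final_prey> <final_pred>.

Step 1: prey: 18+3-18=3; pred: 17+6-6=17
Step 2: prey: 3+0-3=0; pred: 17+1-6=12
First extinction: prey at step 2

Answer: 2 prey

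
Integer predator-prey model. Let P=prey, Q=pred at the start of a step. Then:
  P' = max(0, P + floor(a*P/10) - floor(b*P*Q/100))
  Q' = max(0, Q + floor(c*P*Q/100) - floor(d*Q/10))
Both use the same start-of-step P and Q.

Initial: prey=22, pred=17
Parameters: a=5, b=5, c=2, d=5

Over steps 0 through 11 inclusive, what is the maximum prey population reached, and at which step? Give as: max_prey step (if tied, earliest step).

Step 1: prey: 22+11-18=15; pred: 17+7-8=16
Step 2: prey: 15+7-12=10; pred: 16+4-8=12
Step 3: prey: 10+5-6=9; pred: 12+2-6=8
Step 4: prey: 9+4-3=10; pred: 8+1-4=5
Step 5: prey: 10+5-2=13; pred: 5+1-2=4
Step 6: prey: 13+6-2=17; pred: 4+1-2=3
Step 7: prey: 17+8-2=23; pred: 3+1-1=3
Step 8: prey: 23+11-3=31; pred: 3+1-1=3
Step 9: prey: 31+15-4=42; pred: 3+1-1=3
Step 10: prey: 42+21-6=57; pred: 3+2-1=4
Step 11: prey: 57+28-11=74; pred: 4+4-2=6
Max prey = 74 at step 11

Answer: 74 11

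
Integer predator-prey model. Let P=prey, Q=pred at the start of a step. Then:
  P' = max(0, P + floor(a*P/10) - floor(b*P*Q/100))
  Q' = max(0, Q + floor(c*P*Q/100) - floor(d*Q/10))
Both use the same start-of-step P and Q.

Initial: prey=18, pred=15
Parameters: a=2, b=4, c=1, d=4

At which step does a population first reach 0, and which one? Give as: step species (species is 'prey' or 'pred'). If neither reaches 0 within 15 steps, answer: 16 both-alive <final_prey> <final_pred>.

Answer: 16 both-alive 30 2

Derivation:
Step 1: prey: 18+3-10=11; pred: 15+2-6=11
Step 2: prey: 11+2-4=9; pred: 11+1-4=8
Step 3: prey: 9+1-2=8; pred: 8+0-3=5
Step 4: prey: 8+1-1=8; pred: 5+0-2=3
Step 5: prey: 8+1-0=9; pred: 3+0-1=2
Step 6: prey: 9+1-0=10; pred: 2+0-0=2
Step 7: prey: 10+2-0=12; pred: 2+0-0=2
Step 8: prey: 12+2-0=14; pred: 2+0-0=2
Step 9: prey: 14+2-1=15; pred: 2+0-0=2
Step 10: prey: 15+3-1=17; pred: 2+0-0=2
Step 11: prey: 17+3-1=19; pred: 2+0-0=2
Step 12: prey: 19+3-1=21; pred: 2+0-0=2
Step 13: prey: 21+4-1=24; pred: 2+0-0=2
Step 14: prey: 24+4-1=27; pred: 2+0-0=2
Step 15: prey: 27+5-2=30; pred: 2+0-0=2
No extinction within 15 steps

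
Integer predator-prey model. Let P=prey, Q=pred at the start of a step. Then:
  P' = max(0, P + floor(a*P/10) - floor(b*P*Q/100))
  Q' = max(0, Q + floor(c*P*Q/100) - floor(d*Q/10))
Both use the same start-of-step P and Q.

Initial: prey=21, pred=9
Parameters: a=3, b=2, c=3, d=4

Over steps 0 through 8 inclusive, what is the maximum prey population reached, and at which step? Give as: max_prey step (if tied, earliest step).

Answer: 26 2

Derivation:
Step 1: prey: 21+6-3=24; pred: 9+5-3=11
Step 2: prey: 24+7-5=26; pred: 11+7-4=14
Step 3: prey: 26+7-7=26; pred: 14+10-5=19
Step 4: prey: 26+7-9=24; pred: 19+14-7=26
Step 5: prey: 24+7-12=19; pred: 26+18-10=34
Step 6: prey: 19+5-12=12; pred: 34+19-13=40
Step 7: prey: 12+3-9=6; pred: 40+14-16=38
Step 8: prey: 6+1-4=3; pred: 38+6-15=29
Max prey = 26 at step 2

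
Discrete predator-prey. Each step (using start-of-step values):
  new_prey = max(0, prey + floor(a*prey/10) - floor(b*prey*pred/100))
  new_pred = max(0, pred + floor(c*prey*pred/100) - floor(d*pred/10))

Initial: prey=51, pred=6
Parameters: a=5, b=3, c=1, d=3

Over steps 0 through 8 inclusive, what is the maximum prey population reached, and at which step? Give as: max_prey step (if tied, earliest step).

Answer: 99 3

Derivation:
Step 1: prey: 51+25-9=67; pred: 6+3-1=8
Step 2: prey: 67+33-16=84; pred: 8+5-2=11
Step 3: prey: 84+42-27=99; pred: 11+9-3=17
Step 4: prey: 99+49-50=98; pred: 17+16-5=28
Step 5: prey: 98+49-82=65; pred: 28+27-8=47
Step 6: prey: 65+32-91=6; pred: 47+30-14=63
Step 7: prey: 6+3-11=0; pred: 63+3-18=48
Step 8: prey: 0+0-0=0; pred: 48+0-14=34
Max prey = 99 at step 3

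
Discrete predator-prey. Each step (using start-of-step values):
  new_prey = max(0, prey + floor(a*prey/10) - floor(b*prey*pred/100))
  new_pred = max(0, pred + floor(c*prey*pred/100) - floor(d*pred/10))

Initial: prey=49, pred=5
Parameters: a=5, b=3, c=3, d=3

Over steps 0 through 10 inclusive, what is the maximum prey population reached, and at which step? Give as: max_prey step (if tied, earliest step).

Answer: 78 2

Derivation:
Step 1: prey: 49+24-7=66; pred: 5+7-1=11
Step 2: prey: 66+33-21=78; pred: 11+21-3=29
Step 3: prey: 78+39-67=50; pred: 29+67-8=88
Step 4: prey: 50+25-132=0; pred: 88+132-26=194
Step 5: prey: 0+0-0=0; pred: 194+0-58=136
Step 6: prey: 0+0-0=0; pred: 136+0-40=96
Step 7: prey: 0+0-0=0; pred: 96+0-28=68
Step 8: prey: 0+0-0=0; pred: 68+0-20=48
Step 9: prey: 0+0-0=0; pred: 48+0-14=34
Step 10: prey: 0+0-0=0; pred: 34+0-10=24
Max prey = 78 at step 2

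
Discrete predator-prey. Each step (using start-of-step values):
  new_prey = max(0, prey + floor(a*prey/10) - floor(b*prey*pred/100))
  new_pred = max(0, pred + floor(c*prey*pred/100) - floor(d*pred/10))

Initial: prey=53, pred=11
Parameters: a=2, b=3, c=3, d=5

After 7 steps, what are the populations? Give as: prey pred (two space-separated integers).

Step 1: prey: 53+10-17=46; pred: 11+17-5=23
Step 2: prey: 46+9-31=24; pred: 23+31-11=43
Step 3: prey: 24+4-30=0; pred: 43+30-21=52
Step 4: prey: 0+0-0=0; pred: 52+0-26=26
Step 5: prey: 0+0-0=0; pred: 26+0-13=13
Step 6: prey: 0+0-0=0; pred: 13+0-6=7
Step 7: prey: 0+0-0=0; pred: 7+0-3=4

Answer: 0 4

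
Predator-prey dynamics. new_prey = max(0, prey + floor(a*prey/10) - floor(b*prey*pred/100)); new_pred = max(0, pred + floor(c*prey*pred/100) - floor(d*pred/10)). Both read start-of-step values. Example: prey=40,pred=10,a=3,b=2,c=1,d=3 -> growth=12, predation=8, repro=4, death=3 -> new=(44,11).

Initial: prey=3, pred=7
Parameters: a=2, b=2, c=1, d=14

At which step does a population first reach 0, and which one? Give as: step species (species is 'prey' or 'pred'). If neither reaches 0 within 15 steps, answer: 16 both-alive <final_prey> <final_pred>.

Step 1: prey: 3+0-0=3; pred: 7+0-9=0
First extinction: pred at step 1

Answer: 1 pred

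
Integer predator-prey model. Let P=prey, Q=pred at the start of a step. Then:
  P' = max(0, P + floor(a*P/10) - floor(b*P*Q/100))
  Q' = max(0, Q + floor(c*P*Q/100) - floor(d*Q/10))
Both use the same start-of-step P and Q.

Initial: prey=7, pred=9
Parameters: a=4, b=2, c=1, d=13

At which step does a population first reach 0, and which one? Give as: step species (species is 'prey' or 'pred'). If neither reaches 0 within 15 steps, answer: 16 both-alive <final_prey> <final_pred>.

Answer: 1 pred

Derivation:
Step 1: prey: 7+2-1=8; pred: 9+0-11=0
First extinction: pred at step 1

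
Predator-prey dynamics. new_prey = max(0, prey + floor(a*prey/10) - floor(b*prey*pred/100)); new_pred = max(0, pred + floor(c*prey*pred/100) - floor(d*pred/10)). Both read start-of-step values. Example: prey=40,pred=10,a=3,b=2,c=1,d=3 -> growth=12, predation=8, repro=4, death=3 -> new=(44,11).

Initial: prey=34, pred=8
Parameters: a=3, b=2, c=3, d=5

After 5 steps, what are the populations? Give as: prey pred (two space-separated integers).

Answer: 5 64

Derivation:
Step 1: prey: 34+10-5=39; pred: 8+8-4=12
Step 2: prey: 39+11-9=41; pred: 12+14-6=20
Step 3: prey: 41+12-16=37; pred: 20+24-10=34
Step 4: prey: 37+11-25=23; pred: 34+37-17=54
Step 5: prey: 23+6-24=5; pred: 54+37-27=64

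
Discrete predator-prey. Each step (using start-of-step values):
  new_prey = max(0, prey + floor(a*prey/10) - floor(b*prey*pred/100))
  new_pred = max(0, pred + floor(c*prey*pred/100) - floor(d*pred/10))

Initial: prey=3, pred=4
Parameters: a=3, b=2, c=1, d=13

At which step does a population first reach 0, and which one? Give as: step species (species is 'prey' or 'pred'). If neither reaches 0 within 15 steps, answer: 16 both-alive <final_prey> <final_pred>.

Answer: 1 pred

Derivation:
Step 1: prey: 3+0-0=3; pred: 4+0-5=0
First extinction: pred at step 1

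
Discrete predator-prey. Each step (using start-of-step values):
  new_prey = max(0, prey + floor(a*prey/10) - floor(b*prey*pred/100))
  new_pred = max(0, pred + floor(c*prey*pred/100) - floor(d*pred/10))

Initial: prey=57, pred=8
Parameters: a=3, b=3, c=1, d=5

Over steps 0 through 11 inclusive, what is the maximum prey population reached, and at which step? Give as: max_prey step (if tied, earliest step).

Step 1: prey: 57+17-13=61; pred: 8+4-4=8
Step 2: prey: 61+18-14=65; pred: 8+4-4=8
Step 3: prey: 65+19-15=69; pred: 8+5-4=9
Step 4: prey: 69+20-18=71; pred: 9+6-4=11
Step 5: prey: 71+21-23=69; pred: 11+7-5=13
Step 6: prey: 69+20-26=63; pred: 13+8-6=15
Step 7: prey: 63+18-28=53; pred: 15+9-7=17
Step 8: prey: 53+15-27=41; pred: 17+9-8=18
Step 9: prey: 41+12-22=31; pred: 18+7-9=16
Step 10: prey: 31+9-14=26; pred: 16+4-8=12
Step 11: prey: 26+7-9=24; pred: 12+3-6=9
Max prey = 71 at step 4

Answer: 71 4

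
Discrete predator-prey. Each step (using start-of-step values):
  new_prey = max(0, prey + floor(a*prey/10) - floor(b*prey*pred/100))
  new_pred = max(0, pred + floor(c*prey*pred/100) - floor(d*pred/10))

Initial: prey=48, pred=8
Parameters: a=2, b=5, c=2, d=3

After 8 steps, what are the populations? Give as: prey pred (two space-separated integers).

Step 1: prey: 48+9-19=38; pred: 8+7-2=13
Step 2: prey: 38+7-24=21; pred: 13+9-3=19
Step 3: prey: 21+4-19=6; pred: 19+7-5=21
Step 4: prey: 6+1-6=1; pred: 21+2-6=17
Step 5: prey: 1+0-0=1; pred: 17+0-5=12
Step 6: prey: 1+0-0=1; pred: 12+0-3=9
Step 7: prey: 1+0-0=1; pred: 9+0-2=7
Step 8: prey: 1+0-0=1; pred: 7+0-2=5

Answer: 1 5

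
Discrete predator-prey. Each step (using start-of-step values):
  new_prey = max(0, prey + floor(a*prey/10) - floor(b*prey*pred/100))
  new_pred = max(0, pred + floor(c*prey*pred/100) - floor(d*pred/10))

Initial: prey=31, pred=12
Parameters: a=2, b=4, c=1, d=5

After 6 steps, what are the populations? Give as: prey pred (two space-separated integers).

Answer: 20 1

Derivation:
Step 1: prey: 31+6-14=23; pred: 12+3-6=9
Step 2: prey: 23+4-8=19; pred: 9+2-4=7
Step 3: prey: 19+3-5=17; pred: 7+1-3=5
Step 4: prey: 17+3-3=17; pred: 5+0-2=3
Step 5: prey: 17+3-2=18; pred: 3+0-1=2
Step 6: prey: 18+3-1=20; pred: 2+0-1=1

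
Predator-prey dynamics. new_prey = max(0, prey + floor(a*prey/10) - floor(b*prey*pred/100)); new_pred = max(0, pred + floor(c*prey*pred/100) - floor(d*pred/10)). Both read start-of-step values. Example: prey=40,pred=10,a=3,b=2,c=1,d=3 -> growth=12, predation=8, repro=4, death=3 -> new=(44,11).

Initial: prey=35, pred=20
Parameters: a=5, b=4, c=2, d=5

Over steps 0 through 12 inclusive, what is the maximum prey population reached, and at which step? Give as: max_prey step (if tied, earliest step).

Answer: 83 12

Derivation:
Step 1: prey: 35+17-28=24; pred: 20+14-10=24
Step 2: prey: 24+12-23=13; pred: 24+11-12=23
Step 3: prey: 13+6-11=8; pred: 23+5-11=17
Step 4: prey: 8+4-5=7; pred: 17+2-8=11
Step 5: prey: 7+3-3=7; pred: 11+1-5=7
Step 6: prey: 7+3-1=9; pred: 7+0-3=4
Step 7: prey: 9+4-1=12; pred: 4+0-2=2
Step 8: prey: 12+6-0=18; pred: 2+0-1=1
Step 9: prey: 18+9-0=27; pred: 1+0-0=1
Step 10: prey: 27+13-1=39; pred: 1+0-0=1
Step 11: prey: 39+19-1=57; pred: 1+0-0=1
Step 12: prey: 57+28-2=83; pred: 1+1-0=2
Max prey = 83 at step 12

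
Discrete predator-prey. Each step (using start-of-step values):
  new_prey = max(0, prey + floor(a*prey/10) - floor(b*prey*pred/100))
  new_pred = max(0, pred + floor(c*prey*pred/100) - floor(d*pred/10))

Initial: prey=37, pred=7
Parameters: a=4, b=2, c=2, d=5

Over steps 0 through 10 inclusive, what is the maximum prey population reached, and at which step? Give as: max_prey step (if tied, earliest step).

Step 1: prey: 37+14-5=46; pred: 7+5-3=9
Step 2: prey: 46+18-8=56; pred: 9+8-4=13
Step 3: prey: 56+22-14=64; pred: 13+14-6=21
Step 4: prey: 64+25-26=63; pred: 21+26-10=37
Step 5: prey: 63+25-46=42; pred: 37+46-18=65
Step 6: prey: 42+16-54=4; pred: 65+54-32=87
Step 7: prey: 4+1-6=0; pred: 87+6-43=50
Step 8: prey: 0+0-0=0; pred: 50+0-25=25
Step 9: prey: 0+0-0=0; pred: 25+0-12=13
Step 10: prey: 0+0-0=0; pred: 13+0-6=7
Max prey = 64 at step 3

Answer: 64 3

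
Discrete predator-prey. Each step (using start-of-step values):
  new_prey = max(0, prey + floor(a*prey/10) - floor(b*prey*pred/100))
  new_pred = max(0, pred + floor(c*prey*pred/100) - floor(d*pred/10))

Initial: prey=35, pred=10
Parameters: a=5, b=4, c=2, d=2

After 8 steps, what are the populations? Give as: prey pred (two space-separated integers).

Answer: 0 19

Derivation:
Step 1: prey: 35+17-14=38; pred: 10+7-2=15
Step 2: prey: 38+19-22=35; pred: 15+11-3=23
Step 3: prey: 35+17-32=20; pred: 23+16-4=35
Step 4: prey: 20+10-28=2; pred: 35+14-7=42
Step 5: prey: 2+1-3=0; pred: 42+1-8=35
Step 6: prey: 0+0-0=0; pred: 35+0-7=28
Step 7: prey: 0+0-0=0; pred: 28+0-5=23
Step 8: prey: 0+0-0=0; pred: 23+0-4=19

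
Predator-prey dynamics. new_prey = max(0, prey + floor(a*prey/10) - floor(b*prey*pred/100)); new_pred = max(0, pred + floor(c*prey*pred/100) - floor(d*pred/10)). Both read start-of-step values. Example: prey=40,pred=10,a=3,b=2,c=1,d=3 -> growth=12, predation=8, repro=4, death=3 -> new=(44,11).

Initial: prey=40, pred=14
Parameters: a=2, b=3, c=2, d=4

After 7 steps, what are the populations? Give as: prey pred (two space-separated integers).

Step 1: prey: 40+8-16=32; pred: 14+11-5=20
Step 2: prey: 32+6-19=19; pred: 20+12-8=24
Step 3: prey: 19+3-13=9; pred: 24+9-9=24
Step 4: prey: 9+1-6=4; pred: 24+4-9=19
Step 5: prey: 4+0-2=2; pred: 19+1-7=13
Step 6: prey: 2+0-0=2; pred: 13+0-5=8
Step 7: prey: 2+0-0=2; pred: 8+0-3=5

Answer: 2 5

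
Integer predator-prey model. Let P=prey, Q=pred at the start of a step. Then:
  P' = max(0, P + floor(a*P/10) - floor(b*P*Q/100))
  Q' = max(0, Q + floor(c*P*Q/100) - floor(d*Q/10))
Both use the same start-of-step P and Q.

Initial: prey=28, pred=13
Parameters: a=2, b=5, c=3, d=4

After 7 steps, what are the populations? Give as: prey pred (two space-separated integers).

Answer: 1 3

Derivation:
Step 1: prey: 28+5-18=15; pred: 13+10-5=18
Step 2: prey: 15+3-13=5; pred: 18+8-7=19
Step 3: prey: 5+1-4=2; pred: 19+2-7=14
Step 4: prey: 2+0-1=1; pred: 14+0-5=9
Step 5: prey: 1+0-0=1; pred: 9+0-3=6
Step 6: prey: 1+0-0=1; pred: 6+0-2=4
Step 7: prey: 1+0-0=1; pred: 4+0-1=3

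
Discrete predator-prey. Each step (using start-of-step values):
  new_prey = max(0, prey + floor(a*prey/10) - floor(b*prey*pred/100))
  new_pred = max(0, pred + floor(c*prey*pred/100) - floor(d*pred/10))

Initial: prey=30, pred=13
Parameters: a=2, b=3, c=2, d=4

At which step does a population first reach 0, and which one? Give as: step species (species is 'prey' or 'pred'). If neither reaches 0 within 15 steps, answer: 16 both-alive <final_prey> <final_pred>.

Step 1: prey: 30+6-11=25; pred: 13+7-5=15
Step 2: prey: 25+5-11=19; pred: 15+7-6=16
Step 3: prey: 19+3-9=13; pred: 16+6-6=16
Step 4: prey: 13+2-6=9; pred: 16+4-6=14
Step 5: prey: 9+1-3=7; pred: 14+2-5=11
Step 6: prey: 7+1-2=6; pred: 11+1-4=8
Step 7: prey: 6+1-1=6; pred: 8+0-3=5
Step 8: prey: 6+1-0=7; pred: 5+0-2=3
Step 9: prey: 7+1-0=8; pred: 3+0-1=2
Step 10: prey: 8+1-0=9; pred: 2+0-0=2
Step 11: prey: 9+1-0=10; pred: 2+0-0=2
Step 12: prey: 10+2-0=12; pred: 2+0-0=2
Step 13: prey: 12+2-0=14; pred: 2+0-0=2
Step 14: prey: 14+2-0=16; pred: 2+0-0=2
Step 15: prey: 16+3-0=19; pred: 2+0-0=2
No extinction within 15 steps

Answer: 16 both-alive 19 2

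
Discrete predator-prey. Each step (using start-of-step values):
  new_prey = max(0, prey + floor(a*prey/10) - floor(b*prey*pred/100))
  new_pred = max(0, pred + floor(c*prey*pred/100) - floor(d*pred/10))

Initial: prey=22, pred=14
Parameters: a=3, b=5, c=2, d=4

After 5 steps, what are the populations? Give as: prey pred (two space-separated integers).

Step 1: prey: 22+6-15=13; pred: 14+6-5=15
Step 2: prey: 13+3-9=7; pred: 15+3-6=12
Step 3: prey: 7+2-4=5; pred: 12+1-4=9
Step 4: prey: 5+1-2=4; pred: 9+0-3=6
Step 5: prey: 4+1-1=4; pred: 6+0-2=4

Answer: 4 4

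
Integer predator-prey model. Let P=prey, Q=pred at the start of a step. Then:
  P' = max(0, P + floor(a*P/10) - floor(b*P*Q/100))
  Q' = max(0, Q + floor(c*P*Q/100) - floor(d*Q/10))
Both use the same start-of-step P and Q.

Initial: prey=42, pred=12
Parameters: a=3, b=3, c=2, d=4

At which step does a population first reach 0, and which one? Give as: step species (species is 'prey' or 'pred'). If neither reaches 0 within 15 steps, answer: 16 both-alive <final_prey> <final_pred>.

Answer: 16 both-alive 2 2

Derivation:
Step 1: prey: 42+12-15=39; pred: 12+10-4=18
Step 2: prey: 39+11-21=29; pred: 18+14-7=25
Step 3: prey: 29+8-21=16; pred: 25+14-10=29
Step 4: prey: 16+4-13=7; pred: 29+9-11=27
Step 5: prey: 7+2-5=4; pred: 27+3-10=20
Step 6: prey: 4+1-2=3; pred: 20+1-8=13
Step 7: prey: 3+0-1=2; pred: 13+0-5=8
Step 8: prey: 2+0-0=2; pred: 8+0-3=5
Step 9: prey: 2+0-0=2; pred: 5+0-2=3
Step 10: prey: 2+0-0=2; pred: 3+0-1=2
Step 11: prey: 2+0-0=2; pred: 2+0-0=2
Steps 12-15: state stable at prey=2, pred=2 (no change)
No extinction within 15 steps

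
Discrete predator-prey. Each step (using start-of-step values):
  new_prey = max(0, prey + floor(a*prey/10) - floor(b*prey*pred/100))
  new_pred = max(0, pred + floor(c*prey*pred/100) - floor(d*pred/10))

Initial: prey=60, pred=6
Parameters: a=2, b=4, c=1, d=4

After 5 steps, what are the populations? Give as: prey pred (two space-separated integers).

Step 1: prey: 60+12-14=58; pred: 6+3-2=7
Step 2: prey: 58+11-16=53; pred: 7+4-2=9
Step 3: prey: 53+10-19=44; pred: 9+4-3=10
Step 4: prey: 44+8-17=35; pred: 10+4-4=10
Step 5: prey: 35+7-14=28; pred: 10+3-4=9

Answer: 28 9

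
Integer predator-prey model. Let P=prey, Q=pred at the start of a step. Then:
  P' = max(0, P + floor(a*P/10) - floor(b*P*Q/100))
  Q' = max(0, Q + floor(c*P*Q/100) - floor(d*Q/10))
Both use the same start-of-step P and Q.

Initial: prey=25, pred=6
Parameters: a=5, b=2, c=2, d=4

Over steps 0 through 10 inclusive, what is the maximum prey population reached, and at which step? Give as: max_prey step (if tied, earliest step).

Step 1: prey: 25+12-3=34; pred: 6+3-2=7
Step 2: prey: 34+17-4=47; pred: 7+4-2=9
Step 3: prey: 47+23-8=62; pred: 9+8-3=14
Step 4: prey: 62+31-17=76; pred: 14+17-5=26
Step 5: prey: 76+38-39=75; pred: 26+39-10=55
Step 6: prey: 75+37-82=30; pred: 55+82-22=115
Step 7: prey: 30+15-69=0; pred: 115+69-46=138
Step 8: prey: 0+0-0=0; pred: 138+0-55=83
Step 9: prey: 0+0-0=0; pred: 83+0-33=50
Step 10: prey: 0+0-0=0; pred: 50+0-20=30
Max prey = 76 at step 4

Answer: 76 4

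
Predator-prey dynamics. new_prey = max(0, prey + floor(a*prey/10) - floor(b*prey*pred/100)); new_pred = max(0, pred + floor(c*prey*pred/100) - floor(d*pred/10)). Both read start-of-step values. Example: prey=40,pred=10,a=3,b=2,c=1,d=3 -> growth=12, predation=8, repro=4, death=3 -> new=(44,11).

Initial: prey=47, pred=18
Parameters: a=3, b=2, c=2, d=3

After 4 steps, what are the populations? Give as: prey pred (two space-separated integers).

Step 1: prey: 47+14-16=45; pred: 18+16-5=29
Step 2: prey: 45+13-26=32; pred: 29+26-8=47
Step 3: prey: 32+9-30=11; pred: 47+30-14=63
Step 4: prey: 11+3-13=1; pred: 63+13-18=58

Answer: 1 58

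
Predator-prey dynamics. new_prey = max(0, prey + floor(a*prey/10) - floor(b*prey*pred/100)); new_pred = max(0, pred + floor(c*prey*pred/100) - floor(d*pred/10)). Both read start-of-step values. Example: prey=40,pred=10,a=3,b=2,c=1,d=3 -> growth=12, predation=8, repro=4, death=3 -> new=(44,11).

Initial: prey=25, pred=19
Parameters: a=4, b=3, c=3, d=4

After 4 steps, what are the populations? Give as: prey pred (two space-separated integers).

Step 1: prey: 25+10-14=21; pred: 19+14-7=26
Step 2: prey: 21+8-16=13; pred: 26+16-10=32
Step 3: prey: 13+5-12=6; pred: 32+12-12=32
Step 4: prey: 6+2-5=3; pred: 32+5-12=25

Answer: 3 25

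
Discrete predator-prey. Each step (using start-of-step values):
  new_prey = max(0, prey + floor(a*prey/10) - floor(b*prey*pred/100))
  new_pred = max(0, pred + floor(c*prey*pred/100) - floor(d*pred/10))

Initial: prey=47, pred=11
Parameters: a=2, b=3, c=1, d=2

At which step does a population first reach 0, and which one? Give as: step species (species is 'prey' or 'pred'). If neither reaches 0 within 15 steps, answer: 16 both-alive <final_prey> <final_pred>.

Step 1: prey: 47+9-15=41; pred: 11+5-2=14
Step 2: prey: 41+8-17=32; pred: 14+5-2=17
Step 3: prey: 32+6-16=22; pred: 17+5-3=19
Step 4: prey: 22+4-12=14; pred: 19+4-3=20
Step 5: prey: 14+2-8=8; pred: 20+2-4=18
Step 6: prey: 8+1-4=5; pred: 18+1-3=16
Step 7: prey: 5+1-2=4; pred: 16+0-3=13
Step 8: prey: 4+0-1=3; pred: 13+0-2=11
Step 9: prey: 3+0-0=3; pred: 11+0-2=9
Step 10: prey: 3+0-0=3; pred: 9+0-1=8
Step 11: prey: 3+0-0=3; pred: 8+0-1=7
Step 12: prey: 3+0-0=3; pred: 7+0-1=6
Step 13: prey: 3+0-0=3; pred: 6+0-1=5
Step 14: prey: 3+0-0=3; pred: 5+0-1=4
Step 15: prey: 3+0-0=3; pred: 4+0-0=4
No extinction within 15 steps

Answer: 16 both-alive 3 4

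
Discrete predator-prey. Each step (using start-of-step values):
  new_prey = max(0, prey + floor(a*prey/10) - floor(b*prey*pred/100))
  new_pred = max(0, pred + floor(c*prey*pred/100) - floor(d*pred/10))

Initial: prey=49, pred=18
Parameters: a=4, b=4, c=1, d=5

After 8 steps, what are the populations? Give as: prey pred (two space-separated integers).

Answer: 45 3

Derivation:
Step 1: prey: 49+19-35=33; pred: 18+8-9=17
Step 2: prey: 33+13-22=24; pred: 17+5-8=14
Step 3: prey: 24+9-13=20; pred: 14+3-7=10
Step 4: prey: 20+8-8=20; pred: 10+2-5=7
Step 5: prey: 20+8-5=23; pred: 7+1-3=5
Step 6: prey: 23+9-4=28; pred: 5+1-2=4
Step 7: prey: 28+11-4=35; pred: 4+1-2=3
Step 8: prey: 35+14-4=45; pred: 3+1-1=3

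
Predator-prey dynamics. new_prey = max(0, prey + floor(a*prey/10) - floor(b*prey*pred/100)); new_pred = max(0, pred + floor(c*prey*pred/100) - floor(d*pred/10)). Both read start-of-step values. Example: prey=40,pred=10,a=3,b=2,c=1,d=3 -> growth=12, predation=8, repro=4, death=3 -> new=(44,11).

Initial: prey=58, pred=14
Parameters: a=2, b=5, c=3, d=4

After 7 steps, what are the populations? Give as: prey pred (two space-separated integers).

Answer: 0 5

Derivation:
Step 1: prey: 58+11-40=29; pred: 14+24-5=33
Step 2: prey: 29+5-47=0; pred: 33+28-13=48
Step 3: prey: 0+0-0=0; pred: 48+0-19=29
Step 4: prey: 0+0-0=0; pred: 29+0-11=18
Step 5: prey: 0+0-0=0; pred: 18+0-7=11
Step 6: prey: 0+0-0=0; pred: 11+0-4=7
Step 7: prey: 0+0-0=0; pred: 7+0-2=5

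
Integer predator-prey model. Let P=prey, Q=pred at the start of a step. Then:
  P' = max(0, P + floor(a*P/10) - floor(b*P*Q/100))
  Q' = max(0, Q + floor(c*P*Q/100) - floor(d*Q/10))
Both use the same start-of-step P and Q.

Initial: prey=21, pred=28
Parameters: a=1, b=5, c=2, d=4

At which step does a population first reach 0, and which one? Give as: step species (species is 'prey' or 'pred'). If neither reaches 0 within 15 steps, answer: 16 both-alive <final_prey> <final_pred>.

Answer: 1 prey

Derivation:
Step 1: prey: 21+2-29=0; pred: 28+11-11=28
First extinction: prey at step 1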